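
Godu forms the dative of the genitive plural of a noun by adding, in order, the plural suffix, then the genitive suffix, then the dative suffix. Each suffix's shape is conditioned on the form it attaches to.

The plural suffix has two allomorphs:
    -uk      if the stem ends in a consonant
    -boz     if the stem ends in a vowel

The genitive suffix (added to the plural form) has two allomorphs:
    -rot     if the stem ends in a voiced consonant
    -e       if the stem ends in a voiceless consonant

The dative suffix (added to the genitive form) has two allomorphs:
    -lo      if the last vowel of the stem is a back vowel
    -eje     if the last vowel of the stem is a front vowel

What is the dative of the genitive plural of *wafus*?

wafusukeeje

The final sound of *wafus* is /s/, which is a consonant, so the plural suffix is -uk, giving *wafusuk*.
The final consonant of the plural form *wafusuk* is /k/, which is voiceless, so the genitive suffix is -e, giving *wafusuke*.
The genitive form *wafusuke*: last vowel = /e/, a front vowel → -eje → *wafusukeeje*.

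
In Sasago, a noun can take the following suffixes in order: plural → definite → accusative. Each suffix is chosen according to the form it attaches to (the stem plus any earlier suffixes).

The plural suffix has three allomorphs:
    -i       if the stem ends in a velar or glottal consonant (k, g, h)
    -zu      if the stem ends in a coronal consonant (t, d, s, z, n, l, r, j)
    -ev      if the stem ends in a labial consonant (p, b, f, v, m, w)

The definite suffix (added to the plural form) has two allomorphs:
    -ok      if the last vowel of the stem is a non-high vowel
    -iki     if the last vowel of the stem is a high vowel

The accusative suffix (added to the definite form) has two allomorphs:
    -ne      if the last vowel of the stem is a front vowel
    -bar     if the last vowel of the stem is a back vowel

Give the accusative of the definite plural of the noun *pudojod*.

The final consonant of *pudojod* is /d/, which is coronal, so the plural suffix is -zu, giving *pudojodzu*.
The last vowel of the plural form *pudojodzu* is /u/, which is a high vowel, so the definite suffix is -iki, giving *pudojodzuiki*.
Since the last vowel of the definite form *pudojodzuiki* is /i/ (a front vowel), it takes -ne, giving *pudojodzuikine*.

pudojodzuikine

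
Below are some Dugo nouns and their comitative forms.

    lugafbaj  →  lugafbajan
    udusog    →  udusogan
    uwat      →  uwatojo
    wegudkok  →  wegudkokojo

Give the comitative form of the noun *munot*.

The alternation tracks the final consonant of the stem — -ojo when the stem ends in a voiceless consonant (*uwat*, *wegudkok*); -an when the stem ends in a voiced consonant (*lugafbaj*, *udusog*).
*munot*: final consonant = /t/, voiceless → -ojo → *munotojo*.

munotojo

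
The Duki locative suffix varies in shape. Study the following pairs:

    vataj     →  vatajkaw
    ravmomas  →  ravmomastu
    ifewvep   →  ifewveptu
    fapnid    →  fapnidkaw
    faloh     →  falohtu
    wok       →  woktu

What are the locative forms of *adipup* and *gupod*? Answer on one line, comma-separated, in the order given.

adipuptu, gupodkaw

The alternation tracks the final consonant of the stem — -tu when the stem ends in a voiceless consonant (*ravmomas*, *ifewvep*, *faloh*, *wok*); -kaw when the stem ends in a voiced consonant (*vataj*, *fapnid*).
*adipup* — final consonant /p/ (voiceless) → -tu → *adipuptu*.
Since the final consonant of *gupod* is /d/ (voiced), it takes -kaw, giving *gupodkaw*.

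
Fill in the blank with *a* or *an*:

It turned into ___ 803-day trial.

The indefinite article is chosen by the initial *sound* of the following word, not its spelling.
The number *803* is spoken "eight hundred …", beginning with /eɪt/ — a vowel sound.
So the article is *an*: It turned into an 803-day trial.

an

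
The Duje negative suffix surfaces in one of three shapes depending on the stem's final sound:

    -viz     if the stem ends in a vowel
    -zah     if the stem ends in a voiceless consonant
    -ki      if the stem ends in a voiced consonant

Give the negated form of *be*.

*be* — final sound /e/ (a vowel) → -viz → *beviz*.

beviz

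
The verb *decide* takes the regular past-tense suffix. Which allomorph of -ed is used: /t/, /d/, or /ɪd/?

The stem *decide* ends in /t/ or /d/.
The -ed suffix is realized as /ɪd/ after /t, d/; as /t/ after other voiceless consonants; and as /d/ after other voiced sounds.
So -ed on *decide* is pronounced /ɪd/.

/ɪd/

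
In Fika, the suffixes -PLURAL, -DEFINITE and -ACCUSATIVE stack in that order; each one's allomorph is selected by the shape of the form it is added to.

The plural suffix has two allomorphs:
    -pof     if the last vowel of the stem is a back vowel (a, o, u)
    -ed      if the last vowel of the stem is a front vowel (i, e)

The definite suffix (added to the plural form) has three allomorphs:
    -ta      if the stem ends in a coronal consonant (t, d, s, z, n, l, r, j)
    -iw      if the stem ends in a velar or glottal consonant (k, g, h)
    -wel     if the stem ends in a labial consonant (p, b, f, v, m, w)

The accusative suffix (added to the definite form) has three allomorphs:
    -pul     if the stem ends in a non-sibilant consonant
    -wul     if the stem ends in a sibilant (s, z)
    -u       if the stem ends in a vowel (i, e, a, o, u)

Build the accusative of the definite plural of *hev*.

*hev* — last vowel /e/ (a front vowel) → -ed → *heved*.
The final consonant of the plural form *heved* is /d/, which is coronal, so the definite suffix is -ta, giving *hevedta*.
Since the final sound of the definite form *hevedta* is /a/ (a vowel), it takes -u, giving *hevedtau*.

hevedtau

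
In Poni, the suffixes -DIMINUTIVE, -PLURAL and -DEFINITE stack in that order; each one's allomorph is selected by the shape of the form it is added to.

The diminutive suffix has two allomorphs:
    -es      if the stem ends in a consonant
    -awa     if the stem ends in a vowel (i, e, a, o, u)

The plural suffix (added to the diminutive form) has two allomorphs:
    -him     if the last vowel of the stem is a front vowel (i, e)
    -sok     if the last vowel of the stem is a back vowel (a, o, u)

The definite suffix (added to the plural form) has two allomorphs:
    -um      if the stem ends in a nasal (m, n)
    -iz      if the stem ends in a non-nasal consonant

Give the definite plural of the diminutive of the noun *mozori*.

mozoriawasokiz

*mozori* — final sound /i/ (a vowel) → -awa → *mozoriawa*.
Since the last vowel of the diminutive form *mozoriawa* is /a/ (a back vowel), it takes -sok, giving *mozoriawasok*.
The plural form *mozoriawasok*: final consonant = /k/, non-nasal → -iz → *mozoriawasokiz*.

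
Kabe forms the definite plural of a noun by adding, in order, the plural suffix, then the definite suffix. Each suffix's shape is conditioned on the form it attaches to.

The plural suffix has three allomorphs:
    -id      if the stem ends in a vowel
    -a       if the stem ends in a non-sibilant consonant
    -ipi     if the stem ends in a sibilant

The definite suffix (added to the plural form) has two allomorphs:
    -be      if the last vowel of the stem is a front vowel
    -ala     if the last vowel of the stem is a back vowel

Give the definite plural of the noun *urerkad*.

urerkadaala

Since the final sound of *urerkad* is /d/ (a non-sibilant consonant), it takes -a, giving *urerkada*.
The plural form *urerkada* — last vowel /a/ (a back vowel) → -ala → *urerkadaala*.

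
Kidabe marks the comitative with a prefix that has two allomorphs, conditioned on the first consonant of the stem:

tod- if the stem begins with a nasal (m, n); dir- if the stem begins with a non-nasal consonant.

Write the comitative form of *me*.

todme

*me*: first consonant = /m/, a nasal → tod- → *todme*.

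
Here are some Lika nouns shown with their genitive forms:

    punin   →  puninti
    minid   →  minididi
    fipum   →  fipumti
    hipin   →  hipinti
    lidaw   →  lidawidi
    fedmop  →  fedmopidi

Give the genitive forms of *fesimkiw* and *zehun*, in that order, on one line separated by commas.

Looking at the final consonant of each stem: -ti when the stem ends in a nasal (*punin*, *fipum*, *hipin*); -idi when the stem ends in a non-nasal consonant (*minid*, *lidaw*, *fedmop*).
The final consonant of *fesimkiw* is /w/, which is non-nasal, so the suffix is -idi, giving *fesimkiwidi*.
*zehun*: final consonant = /n/, a nasal → -ti → *zehunti*.

fesimkiwidi, zehunti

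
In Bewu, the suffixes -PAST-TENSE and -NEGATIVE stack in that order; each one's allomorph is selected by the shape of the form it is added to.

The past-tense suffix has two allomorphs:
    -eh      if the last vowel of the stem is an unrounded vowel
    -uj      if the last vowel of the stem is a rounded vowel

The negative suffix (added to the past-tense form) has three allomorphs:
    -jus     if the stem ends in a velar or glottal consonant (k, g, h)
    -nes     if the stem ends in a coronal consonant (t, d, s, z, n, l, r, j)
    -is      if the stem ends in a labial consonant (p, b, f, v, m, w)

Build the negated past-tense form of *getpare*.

getpareehjus

Since the last vowel of *getpare* is /e/ (an unrounded vowel), it takes -eh, giving *getpareeh*.
Since the final consonant of the past-tense form *getpareeh* is /h/ (velar/glottal), it takes -jus, giving *getpareehjus*.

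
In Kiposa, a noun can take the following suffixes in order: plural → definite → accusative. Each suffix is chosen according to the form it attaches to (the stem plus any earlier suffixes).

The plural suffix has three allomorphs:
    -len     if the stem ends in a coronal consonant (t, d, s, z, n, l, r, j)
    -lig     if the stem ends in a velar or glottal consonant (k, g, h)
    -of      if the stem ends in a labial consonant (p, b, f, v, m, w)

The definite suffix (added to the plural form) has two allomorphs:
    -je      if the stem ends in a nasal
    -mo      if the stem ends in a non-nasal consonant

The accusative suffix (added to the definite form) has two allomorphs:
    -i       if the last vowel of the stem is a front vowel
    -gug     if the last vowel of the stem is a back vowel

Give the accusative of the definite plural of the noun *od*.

odlenjei

*od*: final consonant = /d/, coronal → -len → *odlen*.
The plural form *odlen* — final consonant /n/ (a nasal) → -je → *odlenje*.
The definite form *odlenje*: last vowel = /e/, a front vowel → -i → *odlenjei*.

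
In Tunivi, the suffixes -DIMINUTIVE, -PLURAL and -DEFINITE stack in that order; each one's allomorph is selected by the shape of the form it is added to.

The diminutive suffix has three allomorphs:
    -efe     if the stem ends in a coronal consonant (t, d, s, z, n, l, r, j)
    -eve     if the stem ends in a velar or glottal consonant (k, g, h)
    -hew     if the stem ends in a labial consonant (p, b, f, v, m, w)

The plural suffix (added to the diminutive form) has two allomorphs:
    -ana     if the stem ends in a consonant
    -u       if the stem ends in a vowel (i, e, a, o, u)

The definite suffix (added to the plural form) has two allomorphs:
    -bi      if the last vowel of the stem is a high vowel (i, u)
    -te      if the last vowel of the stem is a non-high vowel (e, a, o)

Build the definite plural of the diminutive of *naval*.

*naval*: final consonant = /l/, coronal → -efe → *navalefe*.
The diminutive form *navalefe*: final sound = /e/, a vowel → -u → *navalefeu*.
The last vowel of the plural form *navalefeu* is /u/, which is a high vowel, so the definite suffix is -bi, giving *navalefeubi*.

navalefeubi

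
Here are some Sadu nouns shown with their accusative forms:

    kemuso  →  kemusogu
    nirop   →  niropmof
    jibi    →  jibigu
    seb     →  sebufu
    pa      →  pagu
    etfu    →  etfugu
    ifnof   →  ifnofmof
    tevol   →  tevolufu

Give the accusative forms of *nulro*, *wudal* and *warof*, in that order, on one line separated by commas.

nulrogu, wudalufu, warofmof

Looking at the final sound of each stem: -mof when the stem ends in a voiceless consonant (*nirop*, *ifnof*); -ufu when the stem ends in a voiced consonant (*seb*, *tevol*); -gu when the stem ends in a vowel (*kemuso*, *jibi*, *pa*, *etfu*).
*nulro* — final sound /o/ (a vowel) → -gu → *nulrogu*.
*wudal* — final sound /l/ (a voiced consonant) → -ufu → *wudalufu*.
The final sound of *warof* is /f/, which is a voiceless consonant, so the suffix is -mof, giving *warofmof*.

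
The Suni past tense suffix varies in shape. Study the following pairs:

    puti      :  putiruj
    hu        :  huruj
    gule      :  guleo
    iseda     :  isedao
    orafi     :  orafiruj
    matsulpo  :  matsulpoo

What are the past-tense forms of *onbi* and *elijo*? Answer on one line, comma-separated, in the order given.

The pattern is height harmony: -ruj when the last vowel of the stem is a high vowel (*puti*, *hu*, *orafi*); -o when the last vowel of the stem is a non-high vowel (*gule*, *iseda*, *matsulpo*).
*onbi* — last vowel /i/ (a high vowel) → -ruj → *onbiruj*.
*elijo*: last vowel = /o/, a non-high vowel → -o → *elijoo*.

onbiruj, elijoo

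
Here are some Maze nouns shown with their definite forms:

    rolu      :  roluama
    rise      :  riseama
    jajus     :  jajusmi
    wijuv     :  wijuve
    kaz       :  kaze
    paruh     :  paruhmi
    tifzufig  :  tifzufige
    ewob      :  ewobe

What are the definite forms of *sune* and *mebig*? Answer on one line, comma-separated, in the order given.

The suffix is conditioned by the final sound: -mi when the stem ends in a voiceless consonant (*jajus*, *paruh*); -e when the stem ends in a voiced consonant (*wijuv*, *kaz*, *tifzufig*, *ewob*); -ama when the stem ends in a vowel (*rolu*, *rise*).
Since the final sound of *sune* is /e/ (a vowel), it takes -ama, giving *suneama*.
Since the final sound of *mebig* is /g/ (a voiced consonant), it takes -e, giving *mebige*.

suneama, mebige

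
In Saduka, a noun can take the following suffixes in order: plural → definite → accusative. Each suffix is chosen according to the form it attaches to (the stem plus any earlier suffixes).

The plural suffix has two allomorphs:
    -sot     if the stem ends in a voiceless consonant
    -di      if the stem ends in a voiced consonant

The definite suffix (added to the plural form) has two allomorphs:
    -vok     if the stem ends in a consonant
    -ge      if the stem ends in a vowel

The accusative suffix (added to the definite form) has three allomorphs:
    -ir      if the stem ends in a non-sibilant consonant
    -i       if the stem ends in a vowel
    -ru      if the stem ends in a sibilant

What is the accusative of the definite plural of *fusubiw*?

*fusubiw*: final consonant = /w/, voiced → -di → *fusubiwdi*.
Since the final sound of the plural form *fusubiwdi* is /i/ (a vowel), it takes -ge, giving *fusubiwdige*.
The final sound of the definite form *fusubiwdige* is /e/, which is a vowel, so the accusative suffix is -i, giving *fusubiwdigei*.

fusubiwdigei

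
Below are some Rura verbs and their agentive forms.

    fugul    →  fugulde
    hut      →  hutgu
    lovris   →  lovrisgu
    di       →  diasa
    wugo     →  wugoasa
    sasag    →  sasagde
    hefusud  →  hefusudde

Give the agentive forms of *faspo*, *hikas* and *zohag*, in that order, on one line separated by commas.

faspoasa, hikasgu, zohagde

The suffix is conditioned by the final sound: -gu when the stem ends in a voiceless consonant (*hut*, *lovris*); -de when the stem ends in a voiced consonant (*fugul*, *sasag*, *hefusud*); -asa when the stem ends in a vowel (*di*, *wugo*).
Since the final sound of *faspo* is /o/ (a vowel), it takes -asa, giving *faspoasa*.
Since the final sound of *hikas* is /s/ (a voiceless consonant), it takes -gu, giving *hikasgu*.
*zohag*: final sound = /g/, a voiced consonant → -de → *zohagde*.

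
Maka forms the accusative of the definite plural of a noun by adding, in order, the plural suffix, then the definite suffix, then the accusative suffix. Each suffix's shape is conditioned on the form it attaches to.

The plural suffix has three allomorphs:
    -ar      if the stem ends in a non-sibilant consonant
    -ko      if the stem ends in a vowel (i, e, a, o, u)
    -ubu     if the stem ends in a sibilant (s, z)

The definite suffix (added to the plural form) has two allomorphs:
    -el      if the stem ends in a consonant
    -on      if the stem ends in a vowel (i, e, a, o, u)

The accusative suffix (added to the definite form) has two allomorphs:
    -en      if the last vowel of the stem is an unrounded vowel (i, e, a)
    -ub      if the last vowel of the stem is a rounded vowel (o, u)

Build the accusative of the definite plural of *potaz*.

potazubuonub

The final sound of *potaz* is /z/, which is a sibilant, so the plural suffix is -ubu, giving *potazubu*.
The plural form *potazubu*: final sound = /u/, a vowel → -on → *potazubuon*.
The definite form *potazubuon* — last vowel /o/ (a rounded vowel) → -ub → *potazubuonub*.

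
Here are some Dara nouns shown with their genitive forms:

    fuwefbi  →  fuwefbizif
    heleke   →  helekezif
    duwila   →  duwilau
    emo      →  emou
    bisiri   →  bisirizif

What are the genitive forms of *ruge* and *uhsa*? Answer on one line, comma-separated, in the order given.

rugezif, uhsau

The suffix is conditioned by the last vowel: -zif when the last vowel of the stem is a front vowel (*fuwefbi*, *heleke*, *bisiri*); -u when the last vowel of the stem is a back vowel (*duwila*, *emo*).
*ruge* — last vowel /e/ (a front vowel) → -zif → *rugezif*.
*uhsa* — last vowel /a/ (a back vowel) → -u → *uhsau*.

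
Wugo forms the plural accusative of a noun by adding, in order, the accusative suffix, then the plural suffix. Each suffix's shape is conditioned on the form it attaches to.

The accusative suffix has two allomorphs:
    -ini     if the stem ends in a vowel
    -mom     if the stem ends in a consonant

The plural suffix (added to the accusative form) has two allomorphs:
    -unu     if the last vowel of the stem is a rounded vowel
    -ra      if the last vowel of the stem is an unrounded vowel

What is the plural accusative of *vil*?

*vil* — final sound /l/ (a consonant) → -mom → *vilmom*.
The accusative form *vilmom* — last vowel /o/ (a rounded vowel) → -unu → *vilmomunu*.

vilmomunu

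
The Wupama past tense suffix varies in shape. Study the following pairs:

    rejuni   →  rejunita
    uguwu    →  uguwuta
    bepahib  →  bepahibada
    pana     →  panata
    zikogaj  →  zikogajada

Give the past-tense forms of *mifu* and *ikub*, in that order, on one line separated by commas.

mifuta, ikubada

The pattern is consonant vs. vowel: -ada when the stem ends in a consonant (*bepahib*, *zikogaj*); -ta when the stem ends in a vowel (*rejuni*, *uguwu*, *pana*).
*mifu* — final sound /u/ (a vowel) → -ta → *mifuta*.
*ikub* — final sound /b/ (a consonant) → -ada → *ikubada*.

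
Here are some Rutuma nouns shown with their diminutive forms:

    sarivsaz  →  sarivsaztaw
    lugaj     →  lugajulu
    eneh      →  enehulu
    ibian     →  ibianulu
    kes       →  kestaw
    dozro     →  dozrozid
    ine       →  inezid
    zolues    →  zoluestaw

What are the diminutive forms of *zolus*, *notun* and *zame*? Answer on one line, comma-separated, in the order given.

zolustaw, notunulu, zamezid

The alternation tracks the final sound of the stem — -taw when the stem ends in a sibilant (*sarivsaz*, *kes*, *zolues*); -ulu when the stem ends in a non-sibilant consonant (*lugaj*, *eneh*, *ibian*); -zid when the stem ends in a vowel (*dozro*, *ine*).
*zolus*: final sound = /s/, a sibilant → -taw → *zolustaw*.
The final sound of *notun* is /n/, which is a non-sibilant consonant, so the suffix is -ulu, giving *notunulu*.
The final sound of *zame* is /e/, which is a vowel, so the suffix is -zid, giving *zamezid*.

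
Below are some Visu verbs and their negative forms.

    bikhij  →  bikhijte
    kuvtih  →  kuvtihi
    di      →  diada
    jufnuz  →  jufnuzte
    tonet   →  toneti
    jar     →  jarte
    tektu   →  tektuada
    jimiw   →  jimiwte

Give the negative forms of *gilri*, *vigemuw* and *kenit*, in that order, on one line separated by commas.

gilriada, vigemuwte, keniti

Looking at the final sound of each stem: -i when the stem ends in a voiceless consonant (*kuvtih*, *tonet*); -te when the stem ends in a voiced consonant (*bikhij*, *jufnuz*, *jar*, *jimiw*); -ada when the stem ends in a vowel (*di*, *tektu*).
The final sound of *gilri* is /i/, which is a vowel, so the suffix is -ada, giving *gilriada*.
The final sound of *vigemuw* is /w/, which is a voiced consonant, so the suffix is -te, giving *vigemuwte*.
The final sound of *kenit* is /t/, which is a voiceless consonant, so the suffix is -i, giving *keniti*.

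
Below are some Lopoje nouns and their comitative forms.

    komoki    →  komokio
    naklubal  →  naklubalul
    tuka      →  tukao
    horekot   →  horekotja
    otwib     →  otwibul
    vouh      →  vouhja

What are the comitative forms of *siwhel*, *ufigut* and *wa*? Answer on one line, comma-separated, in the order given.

siwhelul, ufigutja, wao

Looking at the final sound of each stem: -ja when the stem ends in a voiceless consonant (*horekot*, *vouh*); -ul when the stem ends in a voiced consonant (*naklubal*, *otwib*); -o when the stem ends in a vowel (*komoki*, *tuka*).
*siwhel* — final sound /l/ (a voiced consonant) → -ul → *siwhelul*.
The final sound of *ufigut* is /t/, which is a voiceless consonant, so the suffix is -ja, giving *ufigutja*.
*wa* — final sound /a/ (a vowel) → -o → *wao*.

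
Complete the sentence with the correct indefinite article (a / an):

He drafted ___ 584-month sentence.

The indefinite article is chosen by the initial *sound* of the following word, not its spelling.
The number *584* is spoken "five hundred …", beginning with /faɪv/ — a consonant sound.
So the article is *a*: He drafted a 584-month sentence.

a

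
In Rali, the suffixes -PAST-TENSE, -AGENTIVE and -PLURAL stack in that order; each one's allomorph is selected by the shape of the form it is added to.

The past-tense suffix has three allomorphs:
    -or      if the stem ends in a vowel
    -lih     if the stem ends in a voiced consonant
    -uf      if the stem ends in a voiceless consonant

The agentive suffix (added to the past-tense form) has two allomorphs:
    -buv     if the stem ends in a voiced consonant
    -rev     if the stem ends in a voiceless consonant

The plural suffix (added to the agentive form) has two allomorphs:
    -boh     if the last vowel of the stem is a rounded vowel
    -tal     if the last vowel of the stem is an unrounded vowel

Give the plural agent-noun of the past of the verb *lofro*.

lofroorbuvboh

The final sound of *lofro* is /o/, which is a vowel, so the past-tense suffix is -or, giving *lofroor*.
The final consonant of the past-tense form *lofroor* is /r/, which is voiced, so the agentive suffix is -buv, giving *lofroorbuv*.
The agentive form *lofroorbuv*: last vowel = /u/, a rounded vowel → -boh → *lofroorbuvboh*.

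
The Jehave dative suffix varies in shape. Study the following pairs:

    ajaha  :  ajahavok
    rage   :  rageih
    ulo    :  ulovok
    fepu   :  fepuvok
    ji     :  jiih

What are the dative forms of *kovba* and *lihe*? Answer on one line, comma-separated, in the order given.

kovbavok, liheih

The pattern is front/back vowel harmony: -ih when the last vowel of the stem is a front vowel (*rage*, *ji*); -vok when the last vowel of the stem is a back vowel (*ajaha*, *ulo*, *fepu*).
*kovba* — last vowel /a/ (a back vowel) → -vok → *kovbavok*.
Since the last vowel of *lihe* is /e/ (a front vowel), it takes -ih, giving *liheih*.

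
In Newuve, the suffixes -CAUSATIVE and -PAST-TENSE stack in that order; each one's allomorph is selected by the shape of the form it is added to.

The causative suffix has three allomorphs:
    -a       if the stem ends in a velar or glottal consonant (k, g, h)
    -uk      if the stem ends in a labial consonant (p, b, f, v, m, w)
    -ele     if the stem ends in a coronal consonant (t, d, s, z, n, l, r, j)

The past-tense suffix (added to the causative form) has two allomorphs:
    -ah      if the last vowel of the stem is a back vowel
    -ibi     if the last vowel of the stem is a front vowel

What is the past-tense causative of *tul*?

tuleleibi

*tul*: final consonant = /l/, coronal → -ele → *tulele*.
The causative form *tulele*: last vowel = /e/, a front vowel → -ibi → *tuleleibi*.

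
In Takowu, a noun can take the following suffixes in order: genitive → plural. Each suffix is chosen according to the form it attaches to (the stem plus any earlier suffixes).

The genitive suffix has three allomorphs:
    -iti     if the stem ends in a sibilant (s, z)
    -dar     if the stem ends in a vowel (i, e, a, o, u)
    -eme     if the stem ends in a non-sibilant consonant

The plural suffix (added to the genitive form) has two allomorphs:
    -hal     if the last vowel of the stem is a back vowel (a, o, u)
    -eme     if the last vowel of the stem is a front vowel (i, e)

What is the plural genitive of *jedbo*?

Since the final sound of *jedbo* is /o/ (a vowel), it takes -dar, giving *jedbodar*.
The last vowel of the genitive form *jedbodar* is /a/, which is a back vowel, so the plural suffix is -hal, giving *jedbodarhal*.

jedbodarhal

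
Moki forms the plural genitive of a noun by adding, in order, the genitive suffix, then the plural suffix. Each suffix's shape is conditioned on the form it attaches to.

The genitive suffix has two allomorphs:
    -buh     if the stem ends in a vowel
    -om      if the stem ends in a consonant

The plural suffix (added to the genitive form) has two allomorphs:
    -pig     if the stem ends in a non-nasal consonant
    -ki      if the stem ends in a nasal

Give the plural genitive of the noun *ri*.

Since the final sound of *ri* is /i/ (a vowel), it takes -buh, giving *ribuh*.
The genitive form *ribuh* — final consonant /h/ (non-nasal) → -pig → *ribuhpig*.

ribuhpig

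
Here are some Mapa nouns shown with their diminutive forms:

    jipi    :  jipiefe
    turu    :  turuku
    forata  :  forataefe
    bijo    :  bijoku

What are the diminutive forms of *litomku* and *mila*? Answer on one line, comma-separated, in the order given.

litomkuku, milaefe

The alternation tracks the last vowel of the stem — -ku when the last vowel of the stem is a rounded vowel (*turu*, *bijo*); -efe when the last vowel of the stem is an unrounded vowel (*jipi*, *forata*).
Since the last vowel of *litomku* is /u/ (a rounded vowel), it takes -ku, giving *litomkuku*.
*mila*: last vowel = /a/, an unrounded vowel → -efe → *milaefe*.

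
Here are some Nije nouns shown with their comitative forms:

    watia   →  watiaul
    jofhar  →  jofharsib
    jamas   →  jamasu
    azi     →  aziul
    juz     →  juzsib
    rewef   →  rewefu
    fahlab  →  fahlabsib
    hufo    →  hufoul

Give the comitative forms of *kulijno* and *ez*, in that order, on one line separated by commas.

The alternation tracks the final sound of the stem — -u when the stem ends in a voiceless consonant (*jamas*, *rewef*); -sib when the stem ends in a voiced consonant (*jofhar*, *juz*, *fahlab*); -ul when the stem ends in a vowel (*watia*, *azi*, *hufo*).
*kulijno*: final sound = /o/, a vowel → -ul → *kulijnoul*.
Since the final sound of *ez* is /z/ (a voiced consonant), it takes -sib, giving *ezsib*.

kulijnoul, ezsib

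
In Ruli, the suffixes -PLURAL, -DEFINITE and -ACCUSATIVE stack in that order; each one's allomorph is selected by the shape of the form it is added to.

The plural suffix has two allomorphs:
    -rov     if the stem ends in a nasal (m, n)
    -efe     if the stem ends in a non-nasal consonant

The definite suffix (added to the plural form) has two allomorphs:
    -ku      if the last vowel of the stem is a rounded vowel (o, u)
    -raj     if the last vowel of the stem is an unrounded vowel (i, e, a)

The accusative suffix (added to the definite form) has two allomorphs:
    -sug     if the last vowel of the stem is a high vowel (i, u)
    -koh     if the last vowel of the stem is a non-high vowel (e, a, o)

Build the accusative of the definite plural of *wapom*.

The final consonant of *wapom* is /m/, which is a nasal, so the plural suffix is -rov, giving *wapomrov*.
The plural form *wapomrov* — last vowel /o/ (a rounded vowel) → -ku → *wapomrovku*.
The last vowel of the definite form *wapomrovku* is /u/, which is a high vowel, so the accusative suffix is -sug, giving *wapomrovkusug*.

wapomrovkusug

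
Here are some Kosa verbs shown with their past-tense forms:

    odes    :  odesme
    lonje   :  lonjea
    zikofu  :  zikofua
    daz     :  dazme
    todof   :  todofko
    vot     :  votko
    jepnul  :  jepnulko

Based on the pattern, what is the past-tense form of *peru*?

perua

The pattern is sibilance of the final sound: -me when the stem ends in a sibilant (*odes*, *daz*); -ko when the stem ends in a non-sibilant consonant (*todof*, *vot*, *jepnul*); -a when the stem ends in a vowel (*lonje*, *zikofu*).
The final sound of *peru* is /u/, which is a vowel, so the suffix is -a, giving *perua*.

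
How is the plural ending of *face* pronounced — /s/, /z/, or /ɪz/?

/ɪz/

The stem *face* ends in a sibilant (/s, z, ʃ, ʒ, tʃ, dʒ/).
The plural suffix surfaces as /ɪz/ after sibilants, /s/ after other voiceless consonants, and /z/ after other voiced sounds.
So the plural -s on *face* is pronounced /ɪz/.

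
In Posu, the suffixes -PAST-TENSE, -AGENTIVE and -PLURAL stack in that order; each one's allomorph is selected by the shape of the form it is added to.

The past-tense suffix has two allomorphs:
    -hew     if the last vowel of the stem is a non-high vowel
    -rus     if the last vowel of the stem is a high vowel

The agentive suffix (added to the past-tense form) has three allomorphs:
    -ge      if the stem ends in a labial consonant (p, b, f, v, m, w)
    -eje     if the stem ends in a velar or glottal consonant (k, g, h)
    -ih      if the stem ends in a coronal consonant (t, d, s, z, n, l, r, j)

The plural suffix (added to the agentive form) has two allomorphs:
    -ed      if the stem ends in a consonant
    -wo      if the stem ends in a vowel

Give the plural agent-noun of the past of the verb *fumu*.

*fumu*: last vowel = /u/, a high vowel → -rus → *fumurus*.
The final consonant of the past-tense form *fumurus* is /s/, which is coronal, so the agentive suffix is -ih, giving *fumurusih*.
The agentive form *fumurusih* — final sound /h/ (a consonant) → -ed → *fumurusihed*.

fumurusihed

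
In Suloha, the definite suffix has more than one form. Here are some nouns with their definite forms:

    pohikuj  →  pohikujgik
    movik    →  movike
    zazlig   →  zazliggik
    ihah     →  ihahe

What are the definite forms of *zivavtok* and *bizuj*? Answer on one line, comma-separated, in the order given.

The suffix is conditioned by the final consonant: -e when the stem ends in a voiceless consonant (*movik*, *ihah*); -gik when the stem ends in a voiced consonant (*pohikuj*, *zazlig*).
Since the final consonant of *zivavtok* is /k/ (voiceless), it takes -e, giving *zivavtoke*.
Since the final consonant of *bizuj* is /j/ (voiced), it takes -gik, giving *bizujgik*.

zivavtoke, bizujgik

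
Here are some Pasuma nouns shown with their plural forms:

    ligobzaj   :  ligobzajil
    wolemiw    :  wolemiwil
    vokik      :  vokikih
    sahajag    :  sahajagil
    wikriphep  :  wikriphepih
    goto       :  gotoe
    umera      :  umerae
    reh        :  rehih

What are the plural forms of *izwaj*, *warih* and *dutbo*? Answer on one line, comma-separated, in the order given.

The suffix is conditioned by the final sound: -ih when the stem ends in a voiceless consonant (*vokik*, *wikriphep*, *reh*); -il when the stem ends in a voiced consonant (*ligobzaj*, *wolemiw*, *sahajag*); -e when the stem ends in a vowel (*goto*, *umera*).
Since the final sound of *izwaj* is /j/ (a voiced consonant), it takes -il, giving *izwajil*.
*warih* — final sound /h/ (a voiceless consonant) → -ih → *warihih*.
The final sound of *dutbo* is /o/, which is a vowel, so the suffix is -e, giving *dutboe*.

izwajil, warihih, dutboe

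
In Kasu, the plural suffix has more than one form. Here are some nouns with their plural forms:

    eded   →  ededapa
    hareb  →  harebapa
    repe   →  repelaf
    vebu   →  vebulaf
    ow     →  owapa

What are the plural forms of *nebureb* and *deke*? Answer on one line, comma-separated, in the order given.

Looking at the final sound of each stem: -apa when the stem ends in a consonant (*eded*, *hareb*, *ow*); -laf when the stem ends in a vowel (*repe*, *vebu*).
The final sound of *nebureb* is /b/, which is a consonant, so the suffix is -apa, giving *neburebapa*.
Since the final sound of *deke* is /e/ (a vowel), it takes -laf, giving *dekelaf*.

neburebapa, dekelaf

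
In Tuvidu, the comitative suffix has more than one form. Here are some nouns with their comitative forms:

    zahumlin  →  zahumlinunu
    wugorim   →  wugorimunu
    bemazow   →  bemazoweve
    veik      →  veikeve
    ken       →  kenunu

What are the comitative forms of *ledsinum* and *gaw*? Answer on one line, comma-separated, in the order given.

ledsinumunu, gaweve

The pattern is nasality of the final consonant: -unu when the stem ends in a nasal (*zahumlin*, *wugorim*, *ken*); -eve when the stem ends in a non-nasal consonant (*bemazow*, *veik*).
*ledsinum* — final consonant /m/ (a nasal) → -unu → *ledsinumunu*.
The final consonant of *gaw* is /w/, which is non-nasal, so the suffix is -eve, giving *gaweve*.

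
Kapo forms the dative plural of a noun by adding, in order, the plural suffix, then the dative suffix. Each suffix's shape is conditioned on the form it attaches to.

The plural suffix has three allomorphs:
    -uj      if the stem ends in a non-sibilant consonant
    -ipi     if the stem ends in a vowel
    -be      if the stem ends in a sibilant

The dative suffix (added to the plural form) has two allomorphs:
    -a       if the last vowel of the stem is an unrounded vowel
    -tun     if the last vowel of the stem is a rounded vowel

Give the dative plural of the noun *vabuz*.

vabuzbea

Since the final sound of *vabuz* is /z/ (a sibilant), it takes -be, giving *vabuzbe*.
The plural form *vabuzbe*: last vowel = /e/, an unrounded vowel → -a → *vabuzbea*.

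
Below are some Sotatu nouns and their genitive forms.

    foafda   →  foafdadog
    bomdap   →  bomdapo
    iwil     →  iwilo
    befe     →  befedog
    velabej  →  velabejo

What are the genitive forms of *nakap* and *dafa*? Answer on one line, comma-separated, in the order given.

nakapo, dafadog

The suffix is conditioned by the final sound: -o when the stem ends in a consonant (*bomdap*, *iwil*, *velabej*); -dog when the stem ends in a vowel (*foafda*, *befe*).
Since the final sound of *nakap* is /p/ (a consonant), it takes -o, giving *nakapo*.
*dafa*: final sound = /a/, a vowel → -dog → *dafadog*.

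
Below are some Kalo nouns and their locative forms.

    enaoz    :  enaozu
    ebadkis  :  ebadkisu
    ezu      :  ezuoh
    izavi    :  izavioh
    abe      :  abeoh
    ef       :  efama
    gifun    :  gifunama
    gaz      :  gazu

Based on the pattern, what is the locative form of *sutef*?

The pattern is sibilance of the final sound: -u when the stem ends in a sibilant (*enaoz*, *ebadkis*, *gaz*); -ama when the stem ends in a non-sibilant consonant (*ef*, *gifun*); -oh when the stem ends in a vowel (*ezu*, *izavi*, *abe*).
*sutef* — final sound /f/ (a non-sibilant consonant) → -ama → *sutefama*.

sutefama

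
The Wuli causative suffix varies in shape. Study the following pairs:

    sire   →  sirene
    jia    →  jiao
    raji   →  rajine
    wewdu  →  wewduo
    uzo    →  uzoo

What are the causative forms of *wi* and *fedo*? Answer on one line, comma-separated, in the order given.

wine, fedoo

The pattern is front/back vowel harmony: -ne when the last vowel of the stem is a front vowel (*sire*, *raji*); -o when the last vowel of the stem is a back vowel (*jia*, *wewdu*, *uzo*).
The last vowel of *wi* is /i/, which is a front vowel, so the suffix is -ne, giving *wine*.
*fedo* — last vowel /o/ (a back vowel) → -o → *fedoo*.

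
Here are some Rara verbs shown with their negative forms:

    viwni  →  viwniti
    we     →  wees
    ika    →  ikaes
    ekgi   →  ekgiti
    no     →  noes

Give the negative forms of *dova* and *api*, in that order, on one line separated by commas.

dovaes, apiti

Looking at the last vowel of each stem: -ti when the last vowel of the stem is a high vowel (*viwni*, *ekgi*); -es when the last vowel of the stem is a non-high vowel (*we*, *ika*, *no*).
Since the last vowel of *dova* is /a/ (a non-high vowel), it takes -es, giving *dovaes*.
The last vowel of *api* is /i/, which is a high vowel, so the suffix is -ti, giving *apiti*.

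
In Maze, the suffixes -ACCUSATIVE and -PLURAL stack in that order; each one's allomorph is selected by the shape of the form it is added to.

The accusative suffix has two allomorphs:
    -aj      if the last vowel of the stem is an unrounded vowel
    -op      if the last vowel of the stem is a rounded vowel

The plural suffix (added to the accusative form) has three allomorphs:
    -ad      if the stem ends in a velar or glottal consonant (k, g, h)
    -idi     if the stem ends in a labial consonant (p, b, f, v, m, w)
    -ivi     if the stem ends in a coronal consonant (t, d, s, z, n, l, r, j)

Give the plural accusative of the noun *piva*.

Since the last vowel of *piva* is /a/ (an unrounded vowel), it takes -aj, giving *pivaaj*.
The final consonant of the accusative form *pivaaj* is /j/, which is coronal, so the plural suffix is -ivi, giving *pivaajivi*.

pivaajivi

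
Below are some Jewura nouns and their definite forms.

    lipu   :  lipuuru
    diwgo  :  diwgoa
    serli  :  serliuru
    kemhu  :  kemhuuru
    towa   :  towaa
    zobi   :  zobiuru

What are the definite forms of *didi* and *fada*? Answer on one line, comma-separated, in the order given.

didiuru, fadaa

The suffix is conditioned by the last vowel: -uru when the last vowel of the stem is a high vowel (*lipu*, *serli*, *kemhu*, *zobi*); -a when the last vowel of the stem is a non-high vowel (*diwgo*, *towa*).
*didi*: last vowel = /i/, a high vowel → -uru → *didiuru*.
*fada* — last vowel /a/ (a non-high vowel) → -a → *fadaa*.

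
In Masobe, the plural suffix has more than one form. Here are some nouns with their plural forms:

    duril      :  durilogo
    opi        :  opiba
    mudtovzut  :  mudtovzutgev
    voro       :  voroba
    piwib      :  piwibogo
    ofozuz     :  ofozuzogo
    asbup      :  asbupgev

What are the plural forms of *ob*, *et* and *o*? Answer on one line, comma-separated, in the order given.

obogo, etgev, oba

The alternation tracks the final sound of the stem — -gev when the stem ends in a voiceless consonant (*mudtovzut*, *asbup*); -ogo when the stem ends in a voiced consonant (*duril*, *piwib*, *ofozuz*); -ba when the stem ends in a vowel (*opi*, *voro*).
*ob* — final sound /b/ (a voiced consonant) → -ogo → *obogo*.
*et*: final sound = /t/, a voiceless consonant → -gev → *etgev*.
*o* — final sound /o/ (a vowel) → -ba → *oba*.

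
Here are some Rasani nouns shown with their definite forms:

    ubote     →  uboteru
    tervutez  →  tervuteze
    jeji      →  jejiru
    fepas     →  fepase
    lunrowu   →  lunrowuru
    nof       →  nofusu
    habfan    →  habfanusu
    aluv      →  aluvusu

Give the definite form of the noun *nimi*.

Looking at the final sound of each stem: -e when the stem ends in a sibilant (*tervutez*, *fepas*); -usu when the stem ends in a non-sibilant consonant (*nof*, *habfan*, *aluv*); -ru when the stem ends in a vowel (*ubote*, *jeji*, *lunrowu*).
*nimi*: final sound = /i/, a vowel → -ru → *nimiru*.

nimiru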